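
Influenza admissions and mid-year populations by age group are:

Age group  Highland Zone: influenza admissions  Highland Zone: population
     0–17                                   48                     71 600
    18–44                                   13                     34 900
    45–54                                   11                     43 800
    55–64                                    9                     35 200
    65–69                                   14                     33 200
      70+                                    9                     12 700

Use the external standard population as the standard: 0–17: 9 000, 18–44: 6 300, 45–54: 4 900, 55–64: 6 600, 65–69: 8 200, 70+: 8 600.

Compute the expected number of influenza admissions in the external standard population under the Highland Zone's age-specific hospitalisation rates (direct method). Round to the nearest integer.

Age-specific rates per 100 000 for the Highland Zone: 67.04, 37.25, 25.11, 25.57, 42.17, 70.87.
Expected influenza admissions = Σ (standard pop × age-specific rate ÷ 100 000)
= 9 000×67.04/100 000 + 6 300×37.25/100 000 + 4 900×25.11/100 000 + 6 600×25.57/100 000 + 8 200×42.17/100 000 + 8 600×70.87/100 000
= 6.03 + 2.35 + 1.23 + 1.69 + 3.46 + 6.09 = 20.85.

21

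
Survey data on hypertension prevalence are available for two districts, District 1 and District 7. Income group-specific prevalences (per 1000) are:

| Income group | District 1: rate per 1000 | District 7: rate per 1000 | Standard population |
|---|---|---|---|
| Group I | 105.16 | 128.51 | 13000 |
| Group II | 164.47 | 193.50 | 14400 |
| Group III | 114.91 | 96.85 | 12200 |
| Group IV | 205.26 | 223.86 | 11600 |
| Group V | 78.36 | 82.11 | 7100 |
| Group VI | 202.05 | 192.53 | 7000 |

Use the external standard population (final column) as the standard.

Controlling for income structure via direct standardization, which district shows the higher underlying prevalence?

District 7

Standard total = 65300; weights = 0.1991, 0.2205, 0.1868, 0.1776, 0.1087, 0.1072.
District 1: 0.1991×105.16 + 0.2205×164.47 + 0.1868×114.91 + 0.1776×205.26 + 0.1087×78.36 + 0.1072×202.05 = 145.3150 per 1000.
District 7: 0.1991×128.51 + 0.2205×193.50 + 0.1868×96.85 + 0.1776×223.86 + 0.1087×82.11 + 0.1072×192.53 = 155.6825 per 1000.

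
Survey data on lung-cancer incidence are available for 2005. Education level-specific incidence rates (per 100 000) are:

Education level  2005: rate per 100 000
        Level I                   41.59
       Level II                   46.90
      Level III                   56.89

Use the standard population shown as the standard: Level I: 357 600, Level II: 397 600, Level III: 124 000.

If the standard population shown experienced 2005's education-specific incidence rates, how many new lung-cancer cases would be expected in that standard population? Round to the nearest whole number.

Expected new lung-cancer cases = Σ (standard pop × education-specific rate ÷ 100 000)
= 357 600×41.59/100 000 + 397 600×46.90/100 000 + 124 000×56.89/100 000
= 148.73 + 186.47 + 70.54 = 405.74.

406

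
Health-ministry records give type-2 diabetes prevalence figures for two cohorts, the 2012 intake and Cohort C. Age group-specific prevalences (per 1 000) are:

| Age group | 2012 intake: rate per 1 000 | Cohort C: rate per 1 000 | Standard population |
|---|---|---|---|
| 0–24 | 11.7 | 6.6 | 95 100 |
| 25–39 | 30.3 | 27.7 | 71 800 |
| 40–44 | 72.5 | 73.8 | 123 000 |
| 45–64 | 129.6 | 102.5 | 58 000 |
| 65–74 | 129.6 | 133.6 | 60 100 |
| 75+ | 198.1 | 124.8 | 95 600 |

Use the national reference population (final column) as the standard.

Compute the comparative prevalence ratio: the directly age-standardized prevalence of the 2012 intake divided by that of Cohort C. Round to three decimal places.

1.235

Standard total = 503 600; weights = 0.1888, 0.1426, 0.2442, 0.1152, 0.1193, 0.1898.
The 2012 intake: 0.1888×11.7 + 0.1426×30.3 + 0.2442×72.5 + 0.1152×129.6 + 0.1193×129.6 + 0.1898×198.1 = 92.2356 per 1 000.
Cohort C: 0.1888×6.6 + 0.1426×27.7 + 0.2442×73.8 + 0.1152×102.5 + 0.1193×133.6 + 0.1898×124.8 = 74.6608 per 1 000.
Ratio = 92.2356 ÷ 74.6608 = 1.23540.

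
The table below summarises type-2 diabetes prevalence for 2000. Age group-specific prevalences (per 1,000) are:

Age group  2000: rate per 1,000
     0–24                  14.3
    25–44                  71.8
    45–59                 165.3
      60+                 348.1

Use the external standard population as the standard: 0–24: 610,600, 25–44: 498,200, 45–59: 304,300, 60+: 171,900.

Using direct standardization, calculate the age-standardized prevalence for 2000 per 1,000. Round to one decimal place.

97.6

Standard total = 1,585,000; weights = 0.3852, 0.3143, 0.1920, 0.1085.
Standardized rate: 0.3852×14.3 + 0.3143×71.8 + 0.1920×165.3 + 0.1085×348.1 = 97.5656 per 1,000.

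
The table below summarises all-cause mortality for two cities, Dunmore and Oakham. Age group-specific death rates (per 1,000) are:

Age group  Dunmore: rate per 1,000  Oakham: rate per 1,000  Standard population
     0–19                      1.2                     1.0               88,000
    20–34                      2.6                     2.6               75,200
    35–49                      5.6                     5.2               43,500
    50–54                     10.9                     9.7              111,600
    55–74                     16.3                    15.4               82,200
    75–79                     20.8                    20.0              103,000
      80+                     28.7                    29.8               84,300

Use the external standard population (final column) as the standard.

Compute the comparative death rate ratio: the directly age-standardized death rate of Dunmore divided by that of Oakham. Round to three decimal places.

Standard total = 587,800; weights = 0.1497, 0.1279, 0.0740, 0.1899, 0.1398, 0.1752, 0.1434.
Dunmore: 0.1497×1.2 + 0.1279×2.6 + 0.0740×5.6 + 0.1899×10.9 + 0.1398×16.3 + 0.1752×20.8 + 0.1434×28.7 = 13.0365 per 1,000.
Oakham: 0.1497×1.0 + 0.1279×2.6 + 0.0740×5.2 + 0.1899×9.7 + 0.1398×15.4 + 0.1752×20.0 + 0.1434×29.8 = 12.6408 per 1,000.
Ratio = 13.0365 ÷ 12.6408 = 1.03130.

1.031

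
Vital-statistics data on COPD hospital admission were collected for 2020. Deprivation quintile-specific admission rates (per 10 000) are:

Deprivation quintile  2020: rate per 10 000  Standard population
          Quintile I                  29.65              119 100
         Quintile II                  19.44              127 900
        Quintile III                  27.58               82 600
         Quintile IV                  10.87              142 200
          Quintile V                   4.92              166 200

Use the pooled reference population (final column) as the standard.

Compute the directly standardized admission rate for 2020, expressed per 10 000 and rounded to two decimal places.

16.71

Standard total = 638 000; weights = 0.1867, 0.2005, 0.1295, 0.2229, 0.2605.
Standardized rate: 0.1867×29.65 + 0.2005×19.44 + 0.1295×27.58 + 0.2229×10.87 + 0.2605×4.92 = 16.7072 per 10 000.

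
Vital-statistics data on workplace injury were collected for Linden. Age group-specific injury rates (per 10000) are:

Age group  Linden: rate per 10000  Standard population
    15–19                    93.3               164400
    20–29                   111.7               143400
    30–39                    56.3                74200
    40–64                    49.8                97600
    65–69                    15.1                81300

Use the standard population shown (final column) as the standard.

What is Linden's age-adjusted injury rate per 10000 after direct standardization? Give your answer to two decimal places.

74.21

Standard total = 560900; weights = 0.2931, 0.2557, 0.1323, 0.1740, 0.1449.
Standardized rate: 0.2931×93.3 + 0.2557×111.7 + 0.1323×56.3 + 0.1740×49.8 + 0.1449×15.1 = 74.2055 per 10000.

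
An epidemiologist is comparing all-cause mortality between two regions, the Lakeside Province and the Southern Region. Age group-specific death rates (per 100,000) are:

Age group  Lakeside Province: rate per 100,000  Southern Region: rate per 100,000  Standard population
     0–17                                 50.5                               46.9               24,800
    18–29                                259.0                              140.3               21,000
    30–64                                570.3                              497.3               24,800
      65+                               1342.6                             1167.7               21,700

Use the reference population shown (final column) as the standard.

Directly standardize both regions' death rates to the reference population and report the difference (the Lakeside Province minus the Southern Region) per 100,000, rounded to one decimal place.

Standard total = 92,300; weights = 0.2687, 0.2275, 0.2687, 0.2351.
The Lakeside Province: 0.2687×50.5 + 0.2275×259.0 + 0.2687×570.3 + 0.2351×1342.6 = 541.3788 per 100,000.
The Southern Region: 0.2687×46.9 + 0.2275×140.3 + 0.2687×497.3 + 0.2351×1167.7 = 452.6712 per 100,000.
Difference = 541.3788 − 452.6712 = 88.7076.

88.7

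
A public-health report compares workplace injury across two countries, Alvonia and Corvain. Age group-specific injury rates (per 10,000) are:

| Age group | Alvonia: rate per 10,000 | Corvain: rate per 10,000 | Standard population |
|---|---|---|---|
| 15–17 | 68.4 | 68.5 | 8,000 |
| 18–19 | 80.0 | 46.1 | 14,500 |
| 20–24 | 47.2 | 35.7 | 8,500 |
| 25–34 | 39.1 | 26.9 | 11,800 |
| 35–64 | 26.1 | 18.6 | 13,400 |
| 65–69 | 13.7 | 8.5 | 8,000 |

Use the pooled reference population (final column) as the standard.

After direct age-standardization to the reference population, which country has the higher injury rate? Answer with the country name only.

Standard total = 64,200; weights = 0.1246, 0.2259, 0.1324, 0.1838, 0.2087, 0.1246.
Alvonia: 0.1246×68.4 + 0.2259×80.0 + 0.1324×47.2 + 0.1838×39.1 + 0.2087×26.1 + 0.1246×13.7 = 47.1826 per 10,000.
Corvain: 0.1246×68.5 + 0.2259×46.1 + 0.1324×35.7 + 0.1838×26.9 + 0.2087×18.6 + 0.1246×8.5 = 33.5601 per 10,000.

Alvonia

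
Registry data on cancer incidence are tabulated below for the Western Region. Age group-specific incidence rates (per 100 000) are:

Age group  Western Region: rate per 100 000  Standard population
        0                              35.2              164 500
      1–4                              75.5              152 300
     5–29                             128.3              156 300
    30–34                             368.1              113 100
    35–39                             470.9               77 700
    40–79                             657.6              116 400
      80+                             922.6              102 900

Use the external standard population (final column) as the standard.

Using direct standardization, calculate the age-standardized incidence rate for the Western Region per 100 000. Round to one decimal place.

325.0

Standard total = 883 200; weights = 0.1863, 0.1724, 0.1770, 0.1281, 0.0880, 0.1318, 0.1165.
Standardized rate: 0.1863×35.2 + 0.1724×75.5 + 0.1770×128.3 + 0.1281×368.1 + 0.0880×470.9 + 0.1318×657.6 + 0.1165×922.6 = 325.0040 per 100 000.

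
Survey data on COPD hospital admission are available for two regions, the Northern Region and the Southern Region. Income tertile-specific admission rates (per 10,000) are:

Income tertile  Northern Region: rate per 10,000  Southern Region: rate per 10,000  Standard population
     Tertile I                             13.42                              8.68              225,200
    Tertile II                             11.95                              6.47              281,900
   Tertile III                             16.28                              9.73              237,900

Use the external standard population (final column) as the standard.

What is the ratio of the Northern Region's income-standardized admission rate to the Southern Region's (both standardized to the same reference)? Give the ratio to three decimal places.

Standard total = 745,000; weights = 0.3023, 0.3784, 0.3193.
The Northern Region: 0.3023×13.42 + 0.3784×11.95 + 0.3193×16.28 = 13.7770 per 10,000.
The Southern Region: 0.3023×8.68 + 0.3784×6.47 + 0.3193×9.73 = 8.1791 per 10,000.
Ratio = 13.7770 ÷ 8.1791 = 1.68443.

1.684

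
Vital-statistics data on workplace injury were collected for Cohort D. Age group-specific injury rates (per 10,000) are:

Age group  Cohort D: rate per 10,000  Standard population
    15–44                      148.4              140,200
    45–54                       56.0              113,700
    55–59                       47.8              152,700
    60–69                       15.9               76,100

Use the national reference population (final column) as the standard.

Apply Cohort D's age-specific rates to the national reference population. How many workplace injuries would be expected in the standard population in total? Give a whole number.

Expected workplace injuries = Σ (standard pop × age-specific rate ÷ 10,000)
= 140,200×148.4/10,000 + 113,700×56.0/10,000 + 152,700×47.8/10,000 + 76,100×15.9/10,000
= 2080.57 + 636.72 + 729.91 + 121.00 = 3568.19.

3568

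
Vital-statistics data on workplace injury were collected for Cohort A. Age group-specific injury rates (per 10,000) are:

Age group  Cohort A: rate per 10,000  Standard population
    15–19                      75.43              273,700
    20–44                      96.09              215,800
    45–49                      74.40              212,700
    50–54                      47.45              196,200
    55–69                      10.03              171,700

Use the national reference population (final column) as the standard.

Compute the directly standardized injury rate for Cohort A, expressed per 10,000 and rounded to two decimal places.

Standard total = 1,070,100; weights = 0.2558, 0.2017, 0.1988, 0.1833, 0.1605.
Standardized rate: 0.2558×75.43 + 0.2017×96.09 + 0.1988×74.40 + 0.1833×47.45 + 0.1605×10.03 = 63.7680 per 10,000.

63.77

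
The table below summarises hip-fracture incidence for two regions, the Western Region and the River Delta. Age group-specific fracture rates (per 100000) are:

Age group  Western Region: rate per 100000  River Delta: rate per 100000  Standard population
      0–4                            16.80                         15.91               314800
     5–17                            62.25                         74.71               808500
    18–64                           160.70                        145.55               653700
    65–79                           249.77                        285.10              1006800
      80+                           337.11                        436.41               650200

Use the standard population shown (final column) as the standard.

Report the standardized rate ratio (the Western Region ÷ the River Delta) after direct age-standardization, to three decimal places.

0.863

Standard total = 3434000; weights = 0.0917, 0.2354, 0.1904, 0.2932, 0.1893.
The Western Region: 0.0917×16.80 + 0.2354×62.25 + 0.1904×160.70 + 0.2932×249.77 + 0.1893×337.11 = 183.8453 per 100000.
The River Delta: 0.0917×15.91 + 0.2354×74.71 + 0.1904×145.55 + 0.2932×285.10 + 0.1893×436.41 = 212.9732 per 100000.
Ratio = 183.8453 ÷ 212.9732 = 0.86323.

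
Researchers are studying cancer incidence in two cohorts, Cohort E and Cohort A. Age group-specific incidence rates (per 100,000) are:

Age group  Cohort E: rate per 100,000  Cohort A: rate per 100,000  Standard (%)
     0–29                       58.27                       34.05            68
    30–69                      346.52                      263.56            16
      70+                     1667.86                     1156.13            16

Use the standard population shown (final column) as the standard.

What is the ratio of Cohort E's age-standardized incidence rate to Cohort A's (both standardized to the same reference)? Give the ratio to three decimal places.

1.446

Standard weights: 0.68, 0.16, 0.16.
Cohort E: 0.6800×58.27 + 0.1600×346.52 + 0.1600×1667.86 = 361.9244 per 100,000.
Cohort A: 0.6800×34.05 + 0.1600×263.56 + 0.1600×1156.13 = 250.3044 per 100,000.
Ratio = 361.9244 ÷ 250.3044 = 1.44594.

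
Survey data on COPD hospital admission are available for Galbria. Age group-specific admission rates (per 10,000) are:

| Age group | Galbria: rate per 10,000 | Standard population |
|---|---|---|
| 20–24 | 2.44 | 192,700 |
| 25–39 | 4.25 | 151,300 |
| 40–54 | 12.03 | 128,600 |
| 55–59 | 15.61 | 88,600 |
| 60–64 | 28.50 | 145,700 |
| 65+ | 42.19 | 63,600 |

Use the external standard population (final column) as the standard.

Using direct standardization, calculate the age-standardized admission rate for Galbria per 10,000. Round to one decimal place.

Standard total = 770,500; weights = 0.2501, 0.1964, 0.1669, 0.1150, 0.1891, 0.0825.
Standardized rate: 0.2501×2.44 + 0.1964×4.25 + 0.1669×12.03 + 0.1150×15.61 + 0.1891×28.50 + 0.0825×42.19 = 14.1195 per 10,000.

14.1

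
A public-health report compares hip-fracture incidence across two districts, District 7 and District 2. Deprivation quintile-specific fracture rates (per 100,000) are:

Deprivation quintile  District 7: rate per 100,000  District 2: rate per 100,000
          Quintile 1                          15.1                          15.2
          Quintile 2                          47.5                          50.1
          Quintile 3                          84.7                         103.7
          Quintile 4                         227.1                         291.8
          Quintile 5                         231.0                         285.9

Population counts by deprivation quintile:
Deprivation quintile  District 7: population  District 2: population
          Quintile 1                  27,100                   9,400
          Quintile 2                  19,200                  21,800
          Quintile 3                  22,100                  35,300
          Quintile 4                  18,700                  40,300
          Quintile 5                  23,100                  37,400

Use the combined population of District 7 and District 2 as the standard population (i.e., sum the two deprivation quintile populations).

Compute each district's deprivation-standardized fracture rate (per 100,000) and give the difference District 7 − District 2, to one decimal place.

Combined standard total = 254,400; weights = 0.1435, 0.1612, 0.2256, 0.2319, 0.2378.
District 7: 0.1435×15.1 + 0.1612×47.5 + 0.2256×84.7 + 0.2319×227.1 + 0.2378×231.0 = 136.5363 per 100,000.
District 2: 0.1435×15.2 + 0.1612×50.1 + 0.2256×103.7 + 0.2319×291.8 + 0.2378×285.9 = 169.3177 per 100,000.
Difference = 136.5363 − 169.3177 = -32.7814.

-32.8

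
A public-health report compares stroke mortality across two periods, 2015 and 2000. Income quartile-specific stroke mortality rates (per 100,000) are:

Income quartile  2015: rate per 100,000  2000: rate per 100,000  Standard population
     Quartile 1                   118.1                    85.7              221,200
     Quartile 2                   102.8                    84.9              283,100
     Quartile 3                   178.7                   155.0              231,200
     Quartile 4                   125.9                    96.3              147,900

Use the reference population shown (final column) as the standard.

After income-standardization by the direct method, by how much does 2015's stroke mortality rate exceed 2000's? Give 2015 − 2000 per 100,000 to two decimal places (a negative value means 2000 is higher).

25.01

Standard total = 883,400; weights = 0.2504, 0.3205, 0.2617, 0.1674.
2015: 0.2504×118.1 + 0.3205×102.8 + 0.2617×178.7 + 0.1674×125.9 = 130.3627 per 100,000.
2000: 0.2504×85.7 + 0.3205×84.9 + 0.2617×155.0 + 0.1674×96.3 = 105.3552 per 100,000.
Difference = 130.3627 − 105.3552 = 25.0075.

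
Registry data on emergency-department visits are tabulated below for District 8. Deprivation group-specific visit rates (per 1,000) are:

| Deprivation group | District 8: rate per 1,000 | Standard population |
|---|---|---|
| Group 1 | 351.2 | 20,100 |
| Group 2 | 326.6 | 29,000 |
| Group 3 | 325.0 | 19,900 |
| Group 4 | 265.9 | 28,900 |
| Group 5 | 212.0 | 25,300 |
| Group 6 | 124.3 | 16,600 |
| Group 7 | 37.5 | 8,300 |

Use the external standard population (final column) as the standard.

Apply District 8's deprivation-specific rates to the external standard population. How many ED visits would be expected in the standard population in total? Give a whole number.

Expected ED visits = Σ (standard pop × deprivation-specific rate ÷ 1,000)
= 20,100×351.2/1,000 + 29,000×326.6/1,000 + 19,900×325.0/1,000 + 28,900×265.9/1,000 + 25,300×212.0/1,000 + 16,600×124.3/1,000 + 8,300×37.5/1,000
= 7059.12 + 9471.40 + 6467.50 + 7684.51 + 5363.60 + 2063.38 + 311.25 = 38420.76.

38421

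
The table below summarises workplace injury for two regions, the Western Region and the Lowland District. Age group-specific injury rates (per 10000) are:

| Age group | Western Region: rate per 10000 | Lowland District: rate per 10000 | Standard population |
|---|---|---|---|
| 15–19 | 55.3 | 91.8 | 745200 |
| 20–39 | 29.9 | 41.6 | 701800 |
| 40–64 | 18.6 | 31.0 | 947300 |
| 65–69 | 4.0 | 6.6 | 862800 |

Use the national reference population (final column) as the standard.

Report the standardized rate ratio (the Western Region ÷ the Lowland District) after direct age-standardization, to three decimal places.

0.628

Standard total = 3257100; weights = 0.2288, 0.2155, 0.2908, 0.2649.
The Western Region: 0.2288×55.3 + 0.2155×29.9 + 0.2908×18.6 + 0.2649×4.0 = 25.5640 per 10000.
The Lowland District: 0.2288×91.8 + 0.2155×41.6 + 0.2908×31.0 + 0.2649×6.6 = 40.7310 per 10000.
Ratio = 25.5640 ÷ 40.7310 = 0.62763.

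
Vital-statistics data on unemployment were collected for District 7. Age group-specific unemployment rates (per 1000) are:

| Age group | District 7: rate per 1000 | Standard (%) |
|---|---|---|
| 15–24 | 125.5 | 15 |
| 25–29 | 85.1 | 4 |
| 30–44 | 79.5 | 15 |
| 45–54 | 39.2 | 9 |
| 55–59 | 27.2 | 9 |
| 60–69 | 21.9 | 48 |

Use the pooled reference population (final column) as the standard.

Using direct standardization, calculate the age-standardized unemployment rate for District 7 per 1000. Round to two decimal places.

50.64

Standard weights: 0.15, 0.04, 0.15, 0.09, 0.09, 0.48.
Standardized rate: 0.1500×125.5 + 0.0400×85.1 + 0.1500×79.5 + 0.0900×39.2 + 0.0900×27.2 + 0.4800×21.9 = 50.6420 per 1000.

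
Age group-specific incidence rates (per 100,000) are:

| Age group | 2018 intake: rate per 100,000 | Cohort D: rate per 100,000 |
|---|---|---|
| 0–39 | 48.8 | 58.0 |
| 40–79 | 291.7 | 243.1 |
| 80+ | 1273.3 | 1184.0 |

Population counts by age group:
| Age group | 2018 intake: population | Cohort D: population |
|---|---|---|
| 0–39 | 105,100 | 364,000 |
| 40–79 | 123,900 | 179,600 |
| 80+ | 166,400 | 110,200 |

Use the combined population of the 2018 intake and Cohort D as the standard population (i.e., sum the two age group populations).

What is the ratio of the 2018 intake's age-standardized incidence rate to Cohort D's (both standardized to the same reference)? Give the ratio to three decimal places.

1.082

Combined standard total = 1,049,200; weights = 0.4471, 0.2893, 0.2636.
The 2018 intake: 0.4471×48.8 + 0.2893×291.7 + 0.2636×1273.3 = 441.8774 per 100,000.
Cohort D: 0.4471×58.0 + 0.2893×243.1 + 0.2636×1184.0 = 408.3902 per 100,000.
Ratio = 441.8774 ÷ 408.3902 = 1.08200.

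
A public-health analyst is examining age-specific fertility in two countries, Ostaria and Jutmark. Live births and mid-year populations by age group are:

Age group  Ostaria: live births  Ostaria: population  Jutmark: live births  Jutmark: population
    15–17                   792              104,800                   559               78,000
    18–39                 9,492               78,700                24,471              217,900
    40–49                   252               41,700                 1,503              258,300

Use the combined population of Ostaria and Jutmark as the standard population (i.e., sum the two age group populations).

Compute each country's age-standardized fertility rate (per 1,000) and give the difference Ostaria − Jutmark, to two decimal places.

Age-specific rates per 1,000 for Ostaria: 7.557, 120.610, 6.043.
For Jutmark: 7.167, 112.304, 5.819.
Combined standard total = 779,400; weights = 0.2345, 0.3805, 0.3849.
Ostaria: 0.2345×7.557 + 0.3805×120.610 + 0.3849×6.043 = 49.9966 per 1,000.
Jutmark: 0.2345×7.167 + 0.3805×112.304 + 0.3849×5.819 = 46.6577 per 1,000.
Difference = 49.9966 − 46.6577 = 3.3388.

3.34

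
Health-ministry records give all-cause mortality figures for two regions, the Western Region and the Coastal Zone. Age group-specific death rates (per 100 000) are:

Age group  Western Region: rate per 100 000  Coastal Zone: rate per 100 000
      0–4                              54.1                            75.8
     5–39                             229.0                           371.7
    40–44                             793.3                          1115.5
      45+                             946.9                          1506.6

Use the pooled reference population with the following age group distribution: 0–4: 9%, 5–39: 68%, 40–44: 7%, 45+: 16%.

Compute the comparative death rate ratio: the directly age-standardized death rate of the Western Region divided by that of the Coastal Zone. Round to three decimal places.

Standard weights: 0.09, 0.68, 0.07, 0.16.
The Western Region: 0.0900×54.1 + 0.6800×229.0 + 0.0700×793.3 + 0.1600×946.9 = 367.6240 per 100 000.
The Coastal Zone: 0.0900×75.8 + 0.6800×371.7 + 0.0700×1115.5 + 0.1600×1506.6 = 578.7190 per 100 000.
Ratio = 367.6240 ÷ 578.7190 = 0.63524.

0.635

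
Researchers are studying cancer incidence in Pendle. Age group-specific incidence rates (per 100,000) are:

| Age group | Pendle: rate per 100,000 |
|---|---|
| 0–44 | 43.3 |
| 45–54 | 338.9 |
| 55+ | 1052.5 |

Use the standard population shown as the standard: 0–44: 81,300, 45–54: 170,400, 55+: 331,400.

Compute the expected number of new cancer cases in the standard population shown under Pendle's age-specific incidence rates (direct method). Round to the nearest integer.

4101

Expected new cancer cases = Σ (standard pop × age-specific rate ÷ 100,000)
= 81,300×43.3/100,000 + 170,400×338.9/100,000 + 331,400×1052.5/100,000
= 35.20 + 577.49 + 3487.99 = 4100.67.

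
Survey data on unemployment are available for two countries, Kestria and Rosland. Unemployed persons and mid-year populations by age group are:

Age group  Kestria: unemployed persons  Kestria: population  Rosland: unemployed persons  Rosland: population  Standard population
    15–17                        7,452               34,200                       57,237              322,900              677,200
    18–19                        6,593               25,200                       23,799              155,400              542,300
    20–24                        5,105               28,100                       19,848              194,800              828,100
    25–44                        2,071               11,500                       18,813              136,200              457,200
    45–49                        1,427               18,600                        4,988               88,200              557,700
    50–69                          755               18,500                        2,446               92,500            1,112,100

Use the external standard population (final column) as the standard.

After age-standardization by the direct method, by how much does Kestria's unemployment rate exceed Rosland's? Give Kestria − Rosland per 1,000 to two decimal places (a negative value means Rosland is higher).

47.63

Age-specific rates per 1,000 for Kestria: 217.895, 261.627, 181.673, 180.087, 76.720, 40.811.
For Rosland: 177.259, 153.147, 101.889, 138.128, 56.553, 26.443.
Standard total = 4,174,600; weights = 0.1622, 0.1299, 0.1984, 0.1095, 0.1336, 0.2664.
Kestria: 0.1622×217.895 + 0.1299×261.627 + 0.1984×181.673 + 0.1095×180.087 + 0.1336×76.720 + 0.2664×40.811 = 146.2152 per 1,000.
Rosland: 0.1622×177.259 + 0.1299×153.147 + 0.1984×101.889 + 0.1095×138.128 + 0.1336×56.553 + 0.2664×26.443 = 98.5879 per 1,000.
Difference = 146.2152 − 98.5879 = 47.6273.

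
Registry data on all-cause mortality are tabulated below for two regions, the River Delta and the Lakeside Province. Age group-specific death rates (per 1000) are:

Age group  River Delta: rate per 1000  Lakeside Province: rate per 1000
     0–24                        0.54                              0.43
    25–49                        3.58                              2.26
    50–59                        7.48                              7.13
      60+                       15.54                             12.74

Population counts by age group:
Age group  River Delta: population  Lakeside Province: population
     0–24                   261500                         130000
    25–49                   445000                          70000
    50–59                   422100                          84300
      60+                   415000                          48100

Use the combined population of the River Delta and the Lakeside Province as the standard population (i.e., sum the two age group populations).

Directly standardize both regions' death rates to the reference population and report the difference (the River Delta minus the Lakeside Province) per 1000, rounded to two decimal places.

Combined standard total = 1876000; weights = 0.2087, 0.2745, 0.2699, 0.2469.
The River Delta: 0.2087×0.54 + 0.2745×3.58 + 0.2699×7.48 + 0.2469×15.54 = 6.9507 per 1000.
The Lakeside Province: 0.2087×0.43 + 0.2745×2.26 + 0.2699×7.13 + 0.2469×12.74 = 5.7797 per 1000.
Difference = 6.9507 − 5.7797 = 1.1710.

1.17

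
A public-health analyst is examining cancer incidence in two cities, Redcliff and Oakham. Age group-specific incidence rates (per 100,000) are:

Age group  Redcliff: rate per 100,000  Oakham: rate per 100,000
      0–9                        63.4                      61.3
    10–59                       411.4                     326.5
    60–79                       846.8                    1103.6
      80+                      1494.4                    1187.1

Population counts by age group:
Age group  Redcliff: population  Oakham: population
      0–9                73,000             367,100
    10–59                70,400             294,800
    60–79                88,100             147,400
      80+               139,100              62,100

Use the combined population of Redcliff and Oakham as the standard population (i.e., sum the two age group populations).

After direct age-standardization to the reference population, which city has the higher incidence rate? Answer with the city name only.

Combined standard total = 1,242,000; weights = 0.3543, 0.2940, 0.1896, 0.1620.
Redcliff: 0.3543×63.4 + 0.2940×411.4 + 0.1896×846.8 + 0.1620×1494.4 = 546.0872 per 100,000.
Oakham: 0.3543×61.3 + 0.2940×326.5 + 0.1896×1103.6 + 0.1620×1187.1 = 519.2901 per 100,000.

Redcliff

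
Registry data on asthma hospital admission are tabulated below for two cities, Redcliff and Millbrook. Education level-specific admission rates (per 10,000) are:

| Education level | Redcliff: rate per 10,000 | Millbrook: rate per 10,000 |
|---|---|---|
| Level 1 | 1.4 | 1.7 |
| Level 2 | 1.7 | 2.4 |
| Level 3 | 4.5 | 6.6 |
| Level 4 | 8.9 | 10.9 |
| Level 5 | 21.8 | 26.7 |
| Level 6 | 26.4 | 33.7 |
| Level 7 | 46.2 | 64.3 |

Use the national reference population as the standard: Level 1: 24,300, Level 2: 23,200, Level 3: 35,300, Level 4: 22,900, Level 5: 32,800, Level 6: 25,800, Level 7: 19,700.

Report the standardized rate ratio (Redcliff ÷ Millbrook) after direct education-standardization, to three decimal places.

Standard total = 184,000; weights = 0.1321, 0.1261, 0.1918, 0.1245, 0.1783, 0.1402, 0.1071.
Redcliff: 0.1321×1.4 + 0.1261×1.7 + 0.1918×4.5 + 0.1245×8.9 + 0.1783×21.8 + 0.1402×26.4 + 0.1071×46.2 = 14.9045 per 10,000.
Millbrook: 0.1321×1.7 + 0.1261×2.4 + 0.1918×6.6 + 0.1245×10.9 + 0.1783×26.7 + 0.1402×33.7 + 0.1071×64.3 = 19.5191 per 10,000.
Ratio = 14.9045 ÷ 19.5191 = 0.76358.

0.764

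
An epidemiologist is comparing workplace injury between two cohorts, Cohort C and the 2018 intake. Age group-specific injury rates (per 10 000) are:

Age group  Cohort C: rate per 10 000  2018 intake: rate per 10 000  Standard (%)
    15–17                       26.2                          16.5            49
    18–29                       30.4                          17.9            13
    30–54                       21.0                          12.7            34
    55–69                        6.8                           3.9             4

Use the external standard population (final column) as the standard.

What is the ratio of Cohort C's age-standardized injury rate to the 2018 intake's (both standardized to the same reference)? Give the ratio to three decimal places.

Standard weights: 0.49, 0.13, 0.34, 0.04.
Cohort C: 0.4900×26.2 + 0.1300×30.4 + 0.3400×21.0 + 0.0400×6.8 = 24.2020 per 10 000.
The 2018 intake: 0.4900×16.5 + 0.1300×17.9 + 0.3400×12.7 + 0.0400×3.9 = 14.8860 per 10 000.
Ratio = 24.2020 ÷ 14.8860 = 1.62582.

1.626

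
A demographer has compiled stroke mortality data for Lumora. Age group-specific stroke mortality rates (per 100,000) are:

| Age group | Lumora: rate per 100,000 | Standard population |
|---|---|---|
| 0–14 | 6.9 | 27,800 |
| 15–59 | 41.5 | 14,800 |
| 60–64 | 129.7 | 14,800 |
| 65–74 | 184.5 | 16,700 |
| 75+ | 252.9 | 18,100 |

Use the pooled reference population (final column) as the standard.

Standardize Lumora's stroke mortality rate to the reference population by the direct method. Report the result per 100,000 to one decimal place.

112.6

Standard total = 92,200; weights = 0.3015, 0.1605, 0.1605, 0.1811, 0.1963.
Standardized rate: 0.3015×6.9 + 0.1605×41.5 + 0.1605×129.7 + 0.1811×184.5 + 0.1963×252.9 = 112.6271 per 100,000.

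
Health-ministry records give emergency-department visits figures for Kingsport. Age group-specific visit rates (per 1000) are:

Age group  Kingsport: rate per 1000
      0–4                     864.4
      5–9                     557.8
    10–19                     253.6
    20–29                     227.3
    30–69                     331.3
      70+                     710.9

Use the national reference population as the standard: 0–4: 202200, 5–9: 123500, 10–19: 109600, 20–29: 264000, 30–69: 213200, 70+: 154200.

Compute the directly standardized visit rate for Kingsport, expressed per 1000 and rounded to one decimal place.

Standard total = 1066700; weights = 0.1896, 0.1158, 0.1027, 0.2475, 0.1999, 0.1446.
Standardized rate: 0.1896×864.4 + 0.1158×557.8 + 0.1027×253.6 + 0.2475×227.3 + 0.1999×331.3 + 0.1446×710.9 = 479.7278 per 1000.

479.7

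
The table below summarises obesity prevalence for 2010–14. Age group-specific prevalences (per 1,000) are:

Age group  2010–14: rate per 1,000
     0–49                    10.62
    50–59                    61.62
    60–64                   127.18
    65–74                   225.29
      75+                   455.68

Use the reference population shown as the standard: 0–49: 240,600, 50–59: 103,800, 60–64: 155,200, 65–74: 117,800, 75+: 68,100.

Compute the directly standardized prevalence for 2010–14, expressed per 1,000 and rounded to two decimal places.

125.84

Standard total = 685,500; weights = 0.3510, 0.1514, 0.2264, 0.1718, 0.0993.
Standardized rate: 0.3510×10.62 + 0.1514×61.62 + 0.2264×127.18 + 0.1718×225.29 + 0.0993×455.68 = 125.8361 per 1,000.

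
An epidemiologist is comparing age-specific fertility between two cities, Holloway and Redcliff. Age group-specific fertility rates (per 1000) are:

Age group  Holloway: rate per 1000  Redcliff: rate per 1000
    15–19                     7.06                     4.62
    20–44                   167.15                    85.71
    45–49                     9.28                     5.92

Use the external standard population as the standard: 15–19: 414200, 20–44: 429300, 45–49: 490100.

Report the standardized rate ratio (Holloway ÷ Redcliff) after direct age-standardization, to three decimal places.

Standard total = 1333600; weights = 0.3106, 0.3219, 0.3675.
Holloway: 0.3106×7.06 + 0.3219×167.15 + 0.3675×9.28 = 59.4105 per 1000.
Redcliff: 0.3106×4.62 + 0.3219×85.71 + 0.3675×5.92 = 31.2015 per 1000.
Ratio = 59.4105 ÷ 31.2015 = 1.90409.

1.904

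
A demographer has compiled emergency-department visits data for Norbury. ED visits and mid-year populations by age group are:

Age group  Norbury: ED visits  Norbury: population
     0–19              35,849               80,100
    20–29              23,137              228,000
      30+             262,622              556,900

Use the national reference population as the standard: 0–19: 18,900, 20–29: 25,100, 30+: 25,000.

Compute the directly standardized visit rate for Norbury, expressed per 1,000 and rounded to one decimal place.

Age-specific rates per 1,000 for Norbury: 447.553, 101.478, 471.578.
Standard total = 69,000; weights = 0.2739, 0.3638, 0.3623.
Standardized rate: 0.2739×447.553 + 0.3638×101.478 + 0.3623×471.578 = 330.3668 per 1,000.

330.4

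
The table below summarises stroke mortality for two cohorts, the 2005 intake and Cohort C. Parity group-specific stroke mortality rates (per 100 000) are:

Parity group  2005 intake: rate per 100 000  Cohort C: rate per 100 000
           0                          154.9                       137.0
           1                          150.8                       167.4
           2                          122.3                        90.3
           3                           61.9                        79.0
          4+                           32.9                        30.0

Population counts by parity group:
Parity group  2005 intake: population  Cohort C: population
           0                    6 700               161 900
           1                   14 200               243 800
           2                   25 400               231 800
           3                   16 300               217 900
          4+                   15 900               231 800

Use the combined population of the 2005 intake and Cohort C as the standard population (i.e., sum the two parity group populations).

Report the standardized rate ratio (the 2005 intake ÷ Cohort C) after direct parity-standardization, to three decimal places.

1.032

Combined standard total = 1 165 700; weights = 0.1446, 0.2213, 0.2206, 0.2009, 0.2125.
The 2005 intake: 0.1446×154.9 + 0.2213×150.8 + 0.2206×122.3 + 0.2009×61.9 + 0.2125×32.9 = 102.1913 per 100 000.
Cohort C: 0.1446×137.0 + 0.2213×167.4 + 0.2206×90.3 + 0.2009×79.0 + 0.2125×30.0 = 99.0352 per 100 000.
Ratio = 102.1913 ÷ 99.0352 = 1.03187.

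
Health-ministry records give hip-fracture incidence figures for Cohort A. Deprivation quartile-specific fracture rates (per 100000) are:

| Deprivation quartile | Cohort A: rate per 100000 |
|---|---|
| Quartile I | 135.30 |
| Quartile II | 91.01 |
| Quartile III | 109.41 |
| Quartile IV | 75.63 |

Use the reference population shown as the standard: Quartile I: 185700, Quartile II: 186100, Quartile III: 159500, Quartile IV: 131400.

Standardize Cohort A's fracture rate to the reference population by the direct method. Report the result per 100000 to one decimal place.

Standard total = 662700; weights = 0.2802, 0.2808, 0.2407, 0.1983.
Standardized rate: 0.2802×135.30 + 0.2808×91.01 + 0.2407×109.41 + 0.1983×75.63 = 104.7998 per 100000.

104.8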